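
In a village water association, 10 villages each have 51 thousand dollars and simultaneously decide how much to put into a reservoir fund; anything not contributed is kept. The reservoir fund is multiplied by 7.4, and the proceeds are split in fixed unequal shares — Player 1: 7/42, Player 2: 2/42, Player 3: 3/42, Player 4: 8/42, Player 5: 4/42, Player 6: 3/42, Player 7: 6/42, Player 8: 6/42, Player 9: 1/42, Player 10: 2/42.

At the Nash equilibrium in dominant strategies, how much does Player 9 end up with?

Player j's private return per contributed unit is 7.4 × (j's share). Contributing is weakly dominant for j when that share is at least 1/7.4 = 0.1351, and contributing 0 is dominant otherwise.
Player 1, Player 4, Player 7 and Player 8 are above the threshold, contributing 51 each; the remaining 6 contribute 0. Total contributed: 204.
Player 9 keeps 51 and receives 7.4 × 204 × 1/42 = 35.94 from the reservoir fund, for a payoff of 86.94.

86.94 thousand dollars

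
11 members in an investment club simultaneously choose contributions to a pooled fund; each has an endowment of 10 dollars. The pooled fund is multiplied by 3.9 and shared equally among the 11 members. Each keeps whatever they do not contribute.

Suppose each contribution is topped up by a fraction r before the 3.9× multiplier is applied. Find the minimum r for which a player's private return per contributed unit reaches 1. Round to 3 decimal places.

1.821

With matching at rate r, one contributed unit becomes (1 + r) in the pooled fund and returns 3.9 × (1 + r) / 11 to the contributor.
Setting this equal to 1: 1 + r = 11/3.9 = 2.8205.
So the minimum matching rate is r = 2.8205 − 1 = 1.821.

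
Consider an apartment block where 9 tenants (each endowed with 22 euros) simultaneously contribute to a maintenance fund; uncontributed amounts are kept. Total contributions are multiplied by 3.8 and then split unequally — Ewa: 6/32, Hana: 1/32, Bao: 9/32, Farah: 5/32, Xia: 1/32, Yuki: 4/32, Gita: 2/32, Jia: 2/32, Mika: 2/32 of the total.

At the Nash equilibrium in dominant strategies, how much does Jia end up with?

A player with share s gets back 3.8·s per unit contributed, so full contribution is dominant for anyone with s > 1/3.8 = 0.2632 and zero contribution is dominant for anyone below.
Bao alone (share 9/32) is above the threshold, contributing 22; the remaining 8 contribute 0. Total contributed: 22.
Jia keeps 22 and receives 3.8 × 22 × 2/32 = 5.23 from the maintenance fund, for a payoff of 27.23.

27.23 euros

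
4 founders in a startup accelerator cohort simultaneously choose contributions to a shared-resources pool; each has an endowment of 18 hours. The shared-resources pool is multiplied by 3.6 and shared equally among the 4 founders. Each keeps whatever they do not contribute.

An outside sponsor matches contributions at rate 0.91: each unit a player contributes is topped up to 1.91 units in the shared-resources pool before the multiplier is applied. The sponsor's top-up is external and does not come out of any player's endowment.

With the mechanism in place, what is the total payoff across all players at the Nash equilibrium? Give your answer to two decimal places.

495.07 hours

The effective private return per unit is now 3.6 × 1.91 / 4 = 1.7190 > 1, so every player's dominant strategy flips to full contribution.
So the Nash equilibrium is full contribution by all 4; the group earns 3.6 × 1.91 × 72 = 495.07.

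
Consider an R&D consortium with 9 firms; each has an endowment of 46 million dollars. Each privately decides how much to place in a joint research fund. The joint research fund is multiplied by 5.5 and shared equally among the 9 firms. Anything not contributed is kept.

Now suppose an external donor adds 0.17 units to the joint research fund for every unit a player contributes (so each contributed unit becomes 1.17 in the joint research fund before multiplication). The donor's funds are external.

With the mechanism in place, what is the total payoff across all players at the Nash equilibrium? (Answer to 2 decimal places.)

414.00 million dollars

The effective private return is 5.5 × 1.17 / 9 = 0.7150, which is still under 1, so the mechanism doesn't change anyone's dominant strategy: zero contribution.
Everyone keeps their endowment and the group total is 9 × 46 = 414.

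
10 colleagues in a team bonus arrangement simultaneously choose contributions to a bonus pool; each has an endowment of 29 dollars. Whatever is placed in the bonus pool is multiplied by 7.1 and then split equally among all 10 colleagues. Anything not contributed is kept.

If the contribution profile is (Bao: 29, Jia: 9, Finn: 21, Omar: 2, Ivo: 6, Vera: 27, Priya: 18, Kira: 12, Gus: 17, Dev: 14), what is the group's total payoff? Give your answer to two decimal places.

Total contributed: 29 + 9 + 21 + 2 + 6 + 27 + 18 + 12 + 17 + 14 = 155; total kept: 10 × 29 − 155 = 135.
The bonus pool pays out 7.1 × 155 = 1100.50 in aggregate.
Group total = 135 + 1100.50 = 1235.50.

1235.50 dollars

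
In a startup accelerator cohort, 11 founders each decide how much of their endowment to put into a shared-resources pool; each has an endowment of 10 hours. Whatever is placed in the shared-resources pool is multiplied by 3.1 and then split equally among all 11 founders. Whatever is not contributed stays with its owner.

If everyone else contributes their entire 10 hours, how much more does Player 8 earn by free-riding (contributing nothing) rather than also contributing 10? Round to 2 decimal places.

7.18 hours

Switching from a contribution of 10 to 0 lets Player 8 keep an extra 10 hours, but lowers the shared-resources pool by 10, which costs Player 8 their own share of that drop: 3.1/11 × 10 = 2.82.
Net gain = 10 − 2.82 = 7.18. The private return per contributed unit (0.2818) is below 1, so free-riding is indeed the best response regardless of what the others do.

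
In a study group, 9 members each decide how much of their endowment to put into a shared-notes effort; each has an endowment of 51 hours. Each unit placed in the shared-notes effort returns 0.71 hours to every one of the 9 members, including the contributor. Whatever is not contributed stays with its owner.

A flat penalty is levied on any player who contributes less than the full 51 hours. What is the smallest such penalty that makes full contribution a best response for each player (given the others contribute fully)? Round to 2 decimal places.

14.79 hours

Given the others contribute fully, the best deviation is to contribute 0 (any partial contribution still incurs the fine and gives up units whose private return 0.71 is below 1).
Deviating from 51 to 0 saves 51 hours but forfeits the deviator's share of the drop in the shared-notes effort: 0.71 × 51 = 36.21.
So the deviation gain is 51 − 36.21 = 14.79, and the fine must be at least 14.79 hours to wipe it out.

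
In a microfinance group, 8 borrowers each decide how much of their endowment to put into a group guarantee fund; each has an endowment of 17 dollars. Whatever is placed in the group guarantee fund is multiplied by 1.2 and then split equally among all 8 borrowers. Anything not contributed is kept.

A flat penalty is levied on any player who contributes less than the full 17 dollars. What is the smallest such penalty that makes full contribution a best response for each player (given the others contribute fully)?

Given the others contribute fully, the best deviation is to contribute 0 (any partial contribution still incurs the fine and gives up units whose private return 0.1500 is below 1).
Deviating from 17 to 0 saves 17 dollars but forfeits the deviator's share of the drop in the group guarantee fund: 1.2/8 × 17 = 2.55.
So the deviation gain is 17 − 2.55 = 14.45, and the fine must be at least 14.45 dollars to wipe it out.

14.45 dollars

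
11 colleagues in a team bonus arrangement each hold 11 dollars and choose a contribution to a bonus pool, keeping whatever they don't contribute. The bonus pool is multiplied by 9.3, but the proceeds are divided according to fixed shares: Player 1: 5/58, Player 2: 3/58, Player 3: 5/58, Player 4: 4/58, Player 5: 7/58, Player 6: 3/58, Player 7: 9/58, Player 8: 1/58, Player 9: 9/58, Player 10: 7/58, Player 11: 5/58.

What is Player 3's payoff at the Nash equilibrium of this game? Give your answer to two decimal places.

46.28 dollars

A player with share s gets back 9.3·s per unit contributed, so full contribution is dominant for anyone with s > 1/9.3 = 0.1075 and zero contribution is dominant for anyone below.
Player 5, Player 7, Player 9 and Player 10 are above the threshold, contributing 11 each; the remaining 7 contribute 0. Total contributed: 44.
Player 3 keeps 11 and receives 9.3 × 44 × 5/58 = 35.28 from the bonus pool, for a payoff of 46.28.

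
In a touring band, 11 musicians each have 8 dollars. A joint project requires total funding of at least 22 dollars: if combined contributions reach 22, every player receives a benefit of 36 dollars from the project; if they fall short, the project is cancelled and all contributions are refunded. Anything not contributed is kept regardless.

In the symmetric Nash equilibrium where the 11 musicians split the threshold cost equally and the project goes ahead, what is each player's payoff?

Equal share of the threshold: 22/11 = 2.
At this profile no one gains by cutting their contribution: any cut drops the total below 22, the project is cancelled, contributions are refunded, and the deviator ends with 8, which is less than 8 − 2 + 36 = 42. Contributing more than 2 just wastes the excess. So contributing exactly 2 is a best response.
Each player's payoff: 8 − 2 + 36 = 42.

42 dollars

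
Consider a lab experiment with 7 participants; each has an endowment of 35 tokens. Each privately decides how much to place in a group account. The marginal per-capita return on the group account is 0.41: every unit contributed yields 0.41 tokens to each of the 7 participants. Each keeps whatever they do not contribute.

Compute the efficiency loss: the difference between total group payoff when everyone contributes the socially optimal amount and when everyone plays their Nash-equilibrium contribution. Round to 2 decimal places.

458.15 tokens

The private return per contributed unit is 0.41 < 1, so contributing 0 is dominant for every player. At the Nash equilibrium everyone keeps their 35, and the group total is 7 × 35 = 245.
Each contributed unit returns 2.870 to the group as a whole (0.41 to each of 7 players), which exceeds 1, so the social optimum is full contribution: group total = 2.870 × 245 = 703.15.
Efficiency loss = 703.15 − 245 = 458.15.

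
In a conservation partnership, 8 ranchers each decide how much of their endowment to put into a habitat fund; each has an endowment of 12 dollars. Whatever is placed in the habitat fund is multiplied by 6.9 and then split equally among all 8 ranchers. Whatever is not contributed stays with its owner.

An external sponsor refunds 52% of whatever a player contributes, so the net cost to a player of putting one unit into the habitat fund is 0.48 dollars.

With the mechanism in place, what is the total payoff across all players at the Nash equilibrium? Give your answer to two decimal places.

The effective private return per unit is now (6.9/8) / 0.48 = 1.7969 > 1, so every player's dominant strategy flips to full contribution.
At the Nash equilibrium everyone contributes 12. Group total payoff = 8 × (12 × 0.52 + 6.9 × 12) = 712.32.

712.32 dollars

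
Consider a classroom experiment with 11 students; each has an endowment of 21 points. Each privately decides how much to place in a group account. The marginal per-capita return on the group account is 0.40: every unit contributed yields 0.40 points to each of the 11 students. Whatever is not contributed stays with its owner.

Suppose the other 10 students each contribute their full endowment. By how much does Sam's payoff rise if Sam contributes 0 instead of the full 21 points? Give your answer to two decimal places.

12.60 points

Switching from a contribution of 21 to 0 lets Sam keep an extra 21 points, but lowers the group account by 21, which costs Sam their own share of that drop: 0.40 × 21 = 8.40.
Net gain = 21 − 8.40 = 12.60. The private return per contributed unit (0.40) is below 1, so free-riding is indeed the best response regardless of what the others do.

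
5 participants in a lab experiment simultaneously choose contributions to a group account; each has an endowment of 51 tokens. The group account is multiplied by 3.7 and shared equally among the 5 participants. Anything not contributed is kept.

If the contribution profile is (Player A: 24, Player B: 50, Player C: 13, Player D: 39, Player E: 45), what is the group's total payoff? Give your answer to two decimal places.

Total contributed: 24 + 50 + 13 + 39 + 45 = 171; total kept: 5 × 51 − 171 = 84.
The group account pays out 3.7 × 171 = 632.70 in aggregate.
Group total = 84 + 632.70 = 716.70.

716.70 tokens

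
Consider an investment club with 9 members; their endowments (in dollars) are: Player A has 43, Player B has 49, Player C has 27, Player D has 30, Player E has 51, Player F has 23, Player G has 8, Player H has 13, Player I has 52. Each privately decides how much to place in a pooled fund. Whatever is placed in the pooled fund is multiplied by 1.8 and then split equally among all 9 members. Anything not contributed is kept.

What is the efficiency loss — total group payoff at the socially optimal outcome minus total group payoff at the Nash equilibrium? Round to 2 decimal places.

236.80 dollars

The private return per contributed unit is 1.8/9 = 0.2000 < 1 for every player regardless of endowment, so the Nash equilibrium is zero contribution and the group total is Σ E_j = 43 + 49 + 27 + 30 + 51 + 23 + 8 + 13 + 52 = 296.
Each contributed unit returns 1.800 to the group, so the social optimum is full contribution by everyone: group total = 1.800 × 296 = 532.80.
Efficiency loss = (1.800 − 1) × 296 = 236.80.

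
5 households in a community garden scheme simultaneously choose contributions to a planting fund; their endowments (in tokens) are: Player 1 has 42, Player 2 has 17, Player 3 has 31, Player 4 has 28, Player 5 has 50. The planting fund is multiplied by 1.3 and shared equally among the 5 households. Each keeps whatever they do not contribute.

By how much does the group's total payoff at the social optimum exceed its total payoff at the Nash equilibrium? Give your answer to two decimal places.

50.40 tokens

The private return per contributed unit is 1.3/5 = 0.2600 < 1 for every player regardless of endowment, so the Nash equilibrium is zero contribution and the group total is Σ E_j = 42 + 17 + 31 + 28 + 50 = 168.
Each contributed unit returns 1.300 to the group, so the social optimum is full contribution by everyone: group total = 1.300 × 168 = 218.40.
Efficiency loss = (1.300 − 1) × 168 = 50.40.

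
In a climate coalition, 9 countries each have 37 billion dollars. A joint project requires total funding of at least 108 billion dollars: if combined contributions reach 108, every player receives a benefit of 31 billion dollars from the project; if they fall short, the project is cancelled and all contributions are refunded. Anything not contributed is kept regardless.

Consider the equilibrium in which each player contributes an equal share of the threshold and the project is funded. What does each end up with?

56 billion dollars

Equal share of the threshold: 108/9 = 12.
At this profile no one gains by cutting their contribution: any cut drops the total below 108, the project is cancelled, contributions are refunded, and the deviator ends with 37, which is less than 37 − 12 + 31 = 56. Contributing more than 12 just wastes the excess. So contributing exactly 12 is a best response.
Each player's payoff: 37 − 12 + 31 = 56.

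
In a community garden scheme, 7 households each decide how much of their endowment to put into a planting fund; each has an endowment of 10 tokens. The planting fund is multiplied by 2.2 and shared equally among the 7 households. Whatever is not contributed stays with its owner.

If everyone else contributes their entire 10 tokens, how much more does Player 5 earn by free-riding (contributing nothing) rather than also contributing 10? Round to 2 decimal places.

6.86 tokens

Switching from a contribution of 10 to 0 lets Player 5 keep an extra 10 tokens, but lowers the planting fund by 10, which costs Player 5 their own share of that drop: 2.2/7 × 10 = 3.14.
Net gain = 10 − 3.14 = 6.86. The private return per contributed unit (0.3143) is below 1, so free-riding is indeed the best response regardless of what the others do.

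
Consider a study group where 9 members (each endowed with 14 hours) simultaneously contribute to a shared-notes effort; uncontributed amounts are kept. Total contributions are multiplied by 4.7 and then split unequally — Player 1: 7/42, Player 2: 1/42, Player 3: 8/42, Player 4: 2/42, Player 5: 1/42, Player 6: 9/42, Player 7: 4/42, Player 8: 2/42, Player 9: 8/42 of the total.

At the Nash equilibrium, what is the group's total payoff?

177.80 hours

A player with share s gets back 4.7·s per unit contributed, so full contribution is dominant for anyone with s > 1/4.7 = 0.2128 and zero contribution is dominant for anyone below.
Player 6 alone (share 9/42) is above the threshold, contributing 14; the remaining 8 contribute 0. Total contributed: 14.
The shared-notes effort pays out 4.7 × 14 = 65.80 in total (split across the unequal shares, but the aggregate is all that matters for the group sum).
The 8 free-riders keep 14 each, adding 112. Group total = 112 + 65.80 = 177.80.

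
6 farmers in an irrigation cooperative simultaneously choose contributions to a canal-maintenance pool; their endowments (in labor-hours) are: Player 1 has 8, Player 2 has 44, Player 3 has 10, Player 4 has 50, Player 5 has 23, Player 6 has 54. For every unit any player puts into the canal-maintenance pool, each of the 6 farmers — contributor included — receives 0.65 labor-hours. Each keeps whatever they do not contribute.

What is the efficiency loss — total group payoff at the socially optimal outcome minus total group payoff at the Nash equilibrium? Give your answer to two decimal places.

The private return per contributed unit is 0.65 < 1 for everyone, so the Nash equilibrium is zero contribution and the group total is Σ E_j = 8 + 44 + 10 + 50 + 23 + 54 = 189.
Each contributed unit returns 3.900 to the group, so the social optimum is full contribution by everyone: group total = 3.900 × 189 = 737.10.
Efficiency loss = (3.900 − 1) × 189 = 548.10.

548.10 labor-hours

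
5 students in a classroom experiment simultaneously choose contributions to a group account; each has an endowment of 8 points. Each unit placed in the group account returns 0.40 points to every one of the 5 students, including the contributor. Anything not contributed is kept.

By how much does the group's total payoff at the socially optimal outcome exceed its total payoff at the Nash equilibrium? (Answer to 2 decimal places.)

40.00 points

The private return per contributed unit is 0.40 < 1, so contributing 0 is dominant for every player. At the Nash equilibrium everyone keeps their 8, and the group total is 5 × 8 = 40.
Each contributed unit returns 2.000 to the group as a whole (0.40 to each of 5 players), which exceeds 1, so the social optimum is full contribution: group total = 2.000 × 40 = 80.00.
Efficiency loss = 80.00 − 40 = 40.00.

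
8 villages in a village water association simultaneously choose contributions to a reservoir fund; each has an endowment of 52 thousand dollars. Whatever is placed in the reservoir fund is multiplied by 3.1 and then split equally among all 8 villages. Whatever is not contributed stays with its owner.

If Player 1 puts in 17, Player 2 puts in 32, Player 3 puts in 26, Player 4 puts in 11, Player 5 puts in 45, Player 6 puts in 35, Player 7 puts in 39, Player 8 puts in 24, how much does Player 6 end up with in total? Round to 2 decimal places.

Total contributed: 17 + 32 + 26 + 11 + 45 + 35 + 39 + 24 = 229.
Each receives 3.1 × 229 / 8 = 88.74 from the reservoir fund.
Player 6 keeps 52 − 35 = 17, so Player 6's payoff is 17 + 88.74 = 105.74.

105.74 thousand dollars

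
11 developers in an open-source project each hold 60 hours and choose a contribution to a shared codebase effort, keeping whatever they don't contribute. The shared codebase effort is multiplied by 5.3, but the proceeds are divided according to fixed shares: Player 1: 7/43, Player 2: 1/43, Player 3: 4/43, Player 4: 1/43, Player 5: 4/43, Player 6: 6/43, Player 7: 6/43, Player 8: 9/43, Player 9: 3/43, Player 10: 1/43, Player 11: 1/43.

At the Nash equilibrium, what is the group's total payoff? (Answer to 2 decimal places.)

918.00 hours

Each unit j contributes comes back to j as 5.3 × (j's share), so j prefers to contribute only if that share exceeds 1/5.3 = 0.1887; otherwise keeping the unit dominates.
The only share above 0.1887 is Player 8's 9/43, contributing 60; the remaining 10 contribute 0. Total contributed: 60.
The shared codebase effort pays out 5.3 × 60 = 318.00 in total (split across the unequal shares, but the aggregate is all that matters for the group sum).
The 10 free-riders keep 60 each, adding 600. Group total = 600 + 318.00 = 918.00.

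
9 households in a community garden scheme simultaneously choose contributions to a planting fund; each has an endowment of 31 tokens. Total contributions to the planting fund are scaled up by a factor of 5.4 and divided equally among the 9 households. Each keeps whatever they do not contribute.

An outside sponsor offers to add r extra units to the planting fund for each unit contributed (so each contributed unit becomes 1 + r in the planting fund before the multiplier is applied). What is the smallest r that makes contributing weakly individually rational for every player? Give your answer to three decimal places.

With matching at rate r, one contributed unit becomes (1 + r) in the planting fund and returns 5.4 × (1 + r) / 9 to the contributor.
Setting this equal to 1: 1 + r = 9/5.4 = 1.6667.
So the minimum matching rate is r = 1.6667 − 1 = 0.667.

0.667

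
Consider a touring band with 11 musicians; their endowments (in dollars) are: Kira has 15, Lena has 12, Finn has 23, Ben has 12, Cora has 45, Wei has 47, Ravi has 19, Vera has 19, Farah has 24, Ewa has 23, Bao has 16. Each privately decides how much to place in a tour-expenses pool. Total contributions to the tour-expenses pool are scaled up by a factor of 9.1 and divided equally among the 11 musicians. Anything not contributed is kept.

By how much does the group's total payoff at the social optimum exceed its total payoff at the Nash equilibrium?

2065.50 dollars

The private return per contributed unit is 9.1/11 = 0.8273 < 1 for every player regardless of endowment, so the Nash equilibrium is zero contribution and the group total is Σ E_j = 15 + 12 + 23 + 12 + 45 + 47 + 19 + 19 + 24 + 23 + 16 = 255.
Each contributed unit returns 9.100 to the group, so the social optimum is full contribution by everyone: group total = 9.100 × 255 = 2320.50.
Efficiency loss = (9.100 − 1) × 255 = 2065.50.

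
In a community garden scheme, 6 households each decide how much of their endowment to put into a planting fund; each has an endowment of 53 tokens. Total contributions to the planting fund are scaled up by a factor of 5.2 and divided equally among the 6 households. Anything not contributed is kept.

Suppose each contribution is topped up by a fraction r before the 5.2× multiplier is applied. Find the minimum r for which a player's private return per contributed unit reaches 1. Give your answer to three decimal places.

With matching at rate r, one contributed unit becomes (1 + r) in the planting fund and returns 5.2 × (1 + r) / 6 to the contributor.
Setting this equal to 1: 1 + r = 6/5.2 = 1.1538.
So the minimum matching rate is r = 1.1538 − 1 = 0.154.

0.154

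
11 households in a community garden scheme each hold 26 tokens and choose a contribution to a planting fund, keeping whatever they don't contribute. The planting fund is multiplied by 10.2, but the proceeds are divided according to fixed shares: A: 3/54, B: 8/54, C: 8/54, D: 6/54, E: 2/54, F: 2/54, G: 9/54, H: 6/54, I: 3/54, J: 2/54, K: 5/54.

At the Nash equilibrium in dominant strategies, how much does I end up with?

Each unit j contributes comes back to j as 10.2 × (j's share), so j prefers to contribute only if that share exceeds 1/10.2 = 0.0980; otherwise keeping the unit dominates.
B, C, D, G and H clear that bar, contributing 26 each; the remaining 6 contribute 0. Total contributed: 130.
I keeps 26 and receives 10.2 × 130 × 3/54 = 73.67 from the planting fund, for a payoff of 99.67.

99.67 tokens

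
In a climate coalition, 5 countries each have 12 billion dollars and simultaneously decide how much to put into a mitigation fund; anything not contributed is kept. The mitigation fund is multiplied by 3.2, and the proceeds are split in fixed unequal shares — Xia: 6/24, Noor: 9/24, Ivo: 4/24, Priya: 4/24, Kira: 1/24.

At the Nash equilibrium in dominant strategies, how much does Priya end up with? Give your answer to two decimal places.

18.40 billion dollars

For player j, contributing a unit is worthwhile iff 3.2 × (j's share) ≥ 1, i.e. iff j's share is at least 0.3125.
The only share above 0.3125 is Noor's 9/24, contributing 12; the remaining 4 contribute 0. Total contributed: 12.
Priya keeps 12 and receives 3.2 × 12 × 4/24 = 6.40 from the mitigation fund, for a payoff of 18.40.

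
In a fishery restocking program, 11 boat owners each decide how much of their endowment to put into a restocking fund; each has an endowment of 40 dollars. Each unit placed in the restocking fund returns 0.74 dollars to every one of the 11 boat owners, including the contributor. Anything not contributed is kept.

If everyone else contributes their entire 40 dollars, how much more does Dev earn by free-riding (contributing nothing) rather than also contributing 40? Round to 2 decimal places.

Switching from a contribution of 40 to 0 lets Dev keep an extra 40 dollars, but lowers the restocking fund by 40, which costs Dev their own share of that drop: 0.74 × 40 = 29.60.
Net gain = 40 − 29.60 = 10.40. The private return per contributed unit (0.74) is below 1, so free-riding is indeed the best response regardless of what the others do.

10.40 dollars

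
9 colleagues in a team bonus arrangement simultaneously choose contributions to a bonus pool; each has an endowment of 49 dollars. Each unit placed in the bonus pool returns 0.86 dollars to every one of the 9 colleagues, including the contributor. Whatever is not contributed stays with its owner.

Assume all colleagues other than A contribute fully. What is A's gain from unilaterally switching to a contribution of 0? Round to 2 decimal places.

Switching from a contribution of 49 to 0 lets A keep an extra 49 dollars, but lowers the bonus pool by 49, which costs A their own share of that drop: 0.86 × 49 = 42.14.
Net gain = 49 − 42.14 = 6.86. The private return per contributed unit (0.86) is below 1, so free-riding is indeed the best response regardless of what the others do.

6.86 dollars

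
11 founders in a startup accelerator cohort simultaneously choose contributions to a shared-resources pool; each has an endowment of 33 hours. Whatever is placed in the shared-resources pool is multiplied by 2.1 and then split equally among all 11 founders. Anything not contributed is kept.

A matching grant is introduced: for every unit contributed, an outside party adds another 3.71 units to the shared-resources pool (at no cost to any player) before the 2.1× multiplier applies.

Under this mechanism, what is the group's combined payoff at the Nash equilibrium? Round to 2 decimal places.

363.00 hours

With the mechanism, a contributed unit returns 2.1 × 4.71 / 11 = 0.8992 per unit of net cost — still below 1 — so contributing 0 remains dominant for every player.
At the Nash equilibrium no one contributes; group total payoff = 11 × 33 = 363.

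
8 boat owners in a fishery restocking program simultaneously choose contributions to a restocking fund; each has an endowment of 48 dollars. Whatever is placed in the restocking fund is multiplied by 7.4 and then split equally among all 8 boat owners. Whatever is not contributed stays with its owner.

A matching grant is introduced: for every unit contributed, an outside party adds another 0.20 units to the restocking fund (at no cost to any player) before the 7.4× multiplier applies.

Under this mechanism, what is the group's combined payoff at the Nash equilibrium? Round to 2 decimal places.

Under the mechanism each unit contributed yields 7.4 × 1.20 / 8 = 1.1100 back to its contributor per unit of net cost, which exceeds 1, making full contribution the dominant choice for everyone.
So the Nash equilibrium is full contribution by all 8; the group earns 7.4 × 1.20 × 384 = 3409.92.

3409.92 dollars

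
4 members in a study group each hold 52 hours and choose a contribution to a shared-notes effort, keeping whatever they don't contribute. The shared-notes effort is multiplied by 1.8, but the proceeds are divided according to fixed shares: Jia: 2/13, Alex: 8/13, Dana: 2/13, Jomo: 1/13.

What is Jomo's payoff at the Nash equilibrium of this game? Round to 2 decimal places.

59.20 hours

A player with share s gets back 1.8·s per unit contributed, so full contribution is dominant for anyone with s > 1/1.8 = 0.5556 and zero contribution is dominant for anyone below.
The only share above 0.5556 is Alex's 8/13, contributing 52; the remaining 3 contribute 0. Total contributed: 52.
Jomo keeps 52 and receives 1.8 × 52 × 1/13 = 7.20 from the shared-notes effort, for a payoff of 59.20.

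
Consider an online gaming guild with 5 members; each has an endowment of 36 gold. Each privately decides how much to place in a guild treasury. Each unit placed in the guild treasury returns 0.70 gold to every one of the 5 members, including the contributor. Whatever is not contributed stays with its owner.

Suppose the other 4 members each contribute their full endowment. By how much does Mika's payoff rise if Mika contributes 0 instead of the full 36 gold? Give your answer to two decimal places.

Switching from a contribution of 36 to 0 lets Mika keep an extra 36 gold, but lowers the guild treasury by 36, which costs Mika their own share of that drop: 0.70 × 36 = 25.20.
Net gain = 36 − 25.20 = 10.80. The private return per contributed unit (0.70) is below 1, so free-riding is indeed the best response regardless of what the others do.

10.80 gold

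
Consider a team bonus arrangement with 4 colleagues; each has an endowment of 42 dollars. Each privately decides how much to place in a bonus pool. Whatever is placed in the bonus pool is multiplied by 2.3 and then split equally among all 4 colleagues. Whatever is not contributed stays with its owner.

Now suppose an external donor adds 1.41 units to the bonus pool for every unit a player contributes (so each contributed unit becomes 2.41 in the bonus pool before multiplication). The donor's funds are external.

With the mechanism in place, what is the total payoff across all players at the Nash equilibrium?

With the mechanism, a contributed unit returns 2.3 × 2.41 / 4 = 1.3858 per unit of net cost to the contributor — now above 1 — so contributing fully is weakly dominant for every player.
So the Nash equilibrium is full contribution by all 4; the group earns 2.3 × 2.41 × 168 = 931.22.

931.22 dollars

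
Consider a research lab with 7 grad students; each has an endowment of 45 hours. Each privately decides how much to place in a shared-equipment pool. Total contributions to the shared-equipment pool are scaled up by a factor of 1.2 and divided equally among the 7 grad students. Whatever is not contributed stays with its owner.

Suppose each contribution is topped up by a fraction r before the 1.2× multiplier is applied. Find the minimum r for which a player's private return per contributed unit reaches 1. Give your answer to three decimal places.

4.833

With matching at rate r, one contributed unit becomes (1 + r) in the shared-equipment pool and returns 1.2 × (1 + r) / 7 to the contributor.
Setting this equal to 1: 1 + r = 7/1.2 = 5.8333.
So the minimum matching rate is r = 5.8333 − 1 = 4.833.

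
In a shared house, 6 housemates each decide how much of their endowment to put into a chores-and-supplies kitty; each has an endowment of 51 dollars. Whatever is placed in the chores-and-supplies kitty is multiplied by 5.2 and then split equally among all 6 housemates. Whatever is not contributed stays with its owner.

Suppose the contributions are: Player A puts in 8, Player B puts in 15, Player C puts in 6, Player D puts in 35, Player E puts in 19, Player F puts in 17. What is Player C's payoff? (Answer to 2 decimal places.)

Total contributed: 8 + 15 + 6 + 35 + 19 + 17 = 100.
Each receives 5.2 × 100 / 6 = 86.67 from the chores-and-supplies kitty.
Player C keeps 51 − 6 = 45, so Player C's payoff is 45 + 86.67 = 131.67.

131.67 dollars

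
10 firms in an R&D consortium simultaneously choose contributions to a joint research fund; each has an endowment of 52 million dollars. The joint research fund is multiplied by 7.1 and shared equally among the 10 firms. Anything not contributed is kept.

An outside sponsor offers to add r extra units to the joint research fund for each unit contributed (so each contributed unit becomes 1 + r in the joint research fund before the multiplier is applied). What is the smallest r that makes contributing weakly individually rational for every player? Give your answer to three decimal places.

With matching at rate r, one contributed unit becomes (1 + r) in the joint research fund and returns 7.1 × (1 + r) / 10 to the contributor.
Setting this equal to 1: 1 + r = 10/7.1 = 1.4085.
So the minimum matching rate is r = 1.4085 − 1 = 0.408.

0.408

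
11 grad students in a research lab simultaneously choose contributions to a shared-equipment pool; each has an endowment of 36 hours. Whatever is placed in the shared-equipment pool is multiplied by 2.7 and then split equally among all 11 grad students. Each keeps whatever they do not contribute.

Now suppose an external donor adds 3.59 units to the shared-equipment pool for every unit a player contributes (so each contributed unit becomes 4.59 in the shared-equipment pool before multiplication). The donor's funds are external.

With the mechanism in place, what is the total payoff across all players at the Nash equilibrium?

Under the mechanism each unit contributed yields 2.7 × 4.59 / 11 = 1.1266 back to its contributor per unit of net cost, which exceeds 1, making full contribution the dominant choice for everyone.
So the Nash equilibrium is full contribution by all 11; the group earns 2.7 × 4.59 × 396 = 4907.63.

4907.63 hours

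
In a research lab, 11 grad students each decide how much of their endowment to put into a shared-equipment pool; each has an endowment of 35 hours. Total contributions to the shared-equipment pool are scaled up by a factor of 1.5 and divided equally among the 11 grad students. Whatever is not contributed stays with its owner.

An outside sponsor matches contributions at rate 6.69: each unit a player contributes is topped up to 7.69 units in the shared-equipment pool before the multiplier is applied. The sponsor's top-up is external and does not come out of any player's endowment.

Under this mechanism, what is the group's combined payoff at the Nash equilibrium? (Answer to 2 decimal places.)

4440.98 hours

The effective private return per unit is now 1.5 × 7.69 / 11 = 1.0486 > 1, so every player's dominant strategy flips to full contribution.
So the Nash equilibrium is full contribution by all 11; the group earns 1.5 × 7.69 × 385 = 4440.98.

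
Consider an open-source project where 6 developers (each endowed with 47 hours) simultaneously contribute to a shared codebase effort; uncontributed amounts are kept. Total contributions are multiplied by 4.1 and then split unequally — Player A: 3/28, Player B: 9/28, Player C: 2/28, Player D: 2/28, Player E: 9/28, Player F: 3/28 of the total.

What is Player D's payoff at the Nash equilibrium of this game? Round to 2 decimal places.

74.53 hours

Player j's private return per contributed unit is 4.1 × (j's share). Contributing is weakly dominant for j when that share is at least 1/4.1 = 0.2439, and contributing 0 is dominant otherwise.
The shares above 0.2439 belong to Player B and Player E, contributing 47 each; the remaining 4 contribute 0. Total contributed: 94.
Player D keeps 47 and receives 4.1 × 94 × 2/28 = 27.53 from the shared codebase effort, for a payoff of 74.53.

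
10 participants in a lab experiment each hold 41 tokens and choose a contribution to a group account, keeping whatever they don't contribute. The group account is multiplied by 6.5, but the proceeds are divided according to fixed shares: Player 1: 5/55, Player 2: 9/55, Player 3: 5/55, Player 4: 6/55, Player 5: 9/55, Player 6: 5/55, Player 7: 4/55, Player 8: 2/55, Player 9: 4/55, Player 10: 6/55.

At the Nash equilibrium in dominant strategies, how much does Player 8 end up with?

60.38 tokens

A player with share s gets back 6.5·s per unit contributed, so full contribution is dominant for anyone with s > 1/6.5 = 0.1538 and zero contribution is dominant for anyone below.
The shares above 0.1538 belong to Player 2 and Player 5, contributing 41 each; the remaining 8 contribute 0. Total contributed: 82.
Player 8 keeps 41 and receives 6.5 × 82 × 2/55 = 19.38 from the group account, for a payoff of 60.38.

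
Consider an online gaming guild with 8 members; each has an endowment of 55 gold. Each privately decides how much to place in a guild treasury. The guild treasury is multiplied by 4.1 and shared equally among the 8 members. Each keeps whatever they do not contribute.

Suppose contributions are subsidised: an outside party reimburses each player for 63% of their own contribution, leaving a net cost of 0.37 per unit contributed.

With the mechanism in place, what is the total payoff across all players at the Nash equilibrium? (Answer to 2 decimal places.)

The effective private return per unit is now (4.1/8) / 0.37 = 1.3851 > 1, so every player's dominant strategy flips to full contribution.
At the Nash equilibrium everyone contributes 55. Group total payoff = 8 × (55 × 0.63 + 4.1 × 55) = 2081.20.

2081.20 gold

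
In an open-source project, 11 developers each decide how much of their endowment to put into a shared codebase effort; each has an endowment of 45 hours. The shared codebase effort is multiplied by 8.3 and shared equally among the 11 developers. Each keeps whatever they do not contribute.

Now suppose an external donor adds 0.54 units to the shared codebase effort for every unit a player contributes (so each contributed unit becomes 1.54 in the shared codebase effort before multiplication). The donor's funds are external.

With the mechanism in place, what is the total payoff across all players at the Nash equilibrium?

Under the mechanism each unit contributed yields 8.3 × 1.54 / 11 = 1.1620 back to its contributor per unit of net cost, which exceeds 1, making full contribution the dominant choice for everyone.
At the Nash equilibrium everyone contributes 45. Group total payoff = 8.3 × 1.54 × 495 = 6327.09.

6327.09 hours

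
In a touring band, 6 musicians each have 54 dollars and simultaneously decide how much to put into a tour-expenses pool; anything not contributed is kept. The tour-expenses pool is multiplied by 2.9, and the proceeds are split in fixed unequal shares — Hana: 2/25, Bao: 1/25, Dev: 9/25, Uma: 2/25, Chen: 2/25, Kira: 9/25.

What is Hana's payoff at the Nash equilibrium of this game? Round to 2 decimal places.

79.06 dollars

A player with share s gets back 2.9·s per unit contributed, so full contribution is dominant for anyone with s > 1/2.9 = 0.3448 and zero contribution is dominant for anyone below.
Dev and Kira clear that bar, contributing 54 each; the remaining 4 contribute 0. Total contributed: 108.
Hana keeps 54 and receives 2.9 × 108 × 2/25 = 25.06 from the tour-expenses pool, for a payoff of 79.06.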